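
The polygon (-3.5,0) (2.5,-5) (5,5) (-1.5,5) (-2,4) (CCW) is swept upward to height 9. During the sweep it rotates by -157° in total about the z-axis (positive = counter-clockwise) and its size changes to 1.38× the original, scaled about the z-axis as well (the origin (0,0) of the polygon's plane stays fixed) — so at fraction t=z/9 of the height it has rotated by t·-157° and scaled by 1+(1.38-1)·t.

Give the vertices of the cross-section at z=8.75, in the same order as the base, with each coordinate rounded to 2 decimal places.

Cross-section at z=8.75: (4.26,2.20) (-6.19,4.51) (-2.93,-9.23) (4.97,-5.14) (4.95,-3.61)

t = z/height = 8.75/9 = 0.972222
s = 1 + (scale-1)·z/height = 1 + (1.38-1)·8.75/9 = 1.369444
θ = twist·z/height = -157°·8.75/9 = -152.6389° = -2.664051 rad
cos θ = -0.888128, sin θ = -0.459597 (intermediates below are computed at full precision and shown rounded to 5 d.p.)
v1: (-3.5,0) → rotate → (3.10845,1.60859) → ×s → (4.25684,2.20287) → (4.26,2.20)
v2: (2.5,-5) → rotate → (-4.51830,3.29164) → ×s → (-6.18757,4.50772) → (-6.19,4.51)
v3: (5,5) → rotate → (-2.14265,-6.73862) → ×s → (-2.93424,-9.22817) → (-2.93,-9.23)
v4: (-1.5,5) → rotate → (3.63018,-3.75124) → ×s → (4.97133,-5.13712) → (4.97,-5.14)
v5: (-2,4) → rotate → (3.61464,-2.63332) → ×s → (4.95005,-3.60618) → (4.95,-3.61)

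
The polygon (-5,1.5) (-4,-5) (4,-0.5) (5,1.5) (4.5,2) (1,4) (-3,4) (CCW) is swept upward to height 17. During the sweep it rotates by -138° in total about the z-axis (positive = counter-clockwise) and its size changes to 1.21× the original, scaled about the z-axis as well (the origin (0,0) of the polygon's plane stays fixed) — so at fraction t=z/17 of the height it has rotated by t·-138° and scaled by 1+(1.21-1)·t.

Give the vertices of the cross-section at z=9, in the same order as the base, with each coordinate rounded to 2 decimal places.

t = z/height = 9/17 = 0.529412
s = 1 + (scale-1)·z/height = 1 + (1.21-1)·9/17 = 1.111176
θ = twist·z/height = -138°·9/17 = -73.0588° = -1.275117 rad
cos θ = 0.291390, sin θ = -0.956604 (intermediates below are computed at full precision and shown rounded to 5 d.p.)
v1: (-5,1.5) → rotate → (-0.02204,5.22011) → ×s → (-0.02449,5.80046) → (-0.02,5.80)
v2: (-4,-5) → rotate → (-5.94858,2.36947) → ×s → (-6.60992,2.63290) → (-6.61,2.63)
v3: (4,-0.5) → rotate → (0.68726,-3.97211) → ×s → (0.76366,-4.41372) → (0.76,-4.41)
v4: (5,1.5) → rotate → (2.89186,-4.34594) → ×s → (3.21336,-4.82910) → (3.21,-4.83)
v5: (4.5,2) → rotate → (3.22446,-3.72194) → ×s → (3.58295,-4.13573) → (3.58,-4.14)
v6: (1,4) → rotate → (4.11781,0.20895) → ×s → (4.57561,0.23219) → (4.58,0.23)
v7: (-3,4) → rotate → (2.95225,4.03537) → ×s → (3.28047,4.48401) → (3.28,4.48)

Cross-section at z=9: (-0.02,5.80) (-6.61,2.63) (0.76,-4.41) (3.21,-4.83) (3.58,-4.14) (4.58,0.23) (3.28,4.48)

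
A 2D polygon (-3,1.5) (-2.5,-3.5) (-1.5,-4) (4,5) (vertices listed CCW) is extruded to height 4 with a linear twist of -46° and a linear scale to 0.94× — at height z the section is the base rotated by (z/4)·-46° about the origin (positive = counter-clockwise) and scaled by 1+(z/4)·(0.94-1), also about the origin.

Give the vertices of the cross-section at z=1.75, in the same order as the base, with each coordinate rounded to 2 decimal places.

Cross-section at z=1.75: (-2.24,2.38) (-3.46,-2.36) (-2.71,-3.15) (5.33,3.23)

t = z/height = 1.75/4 = 0.4375
s = 1 + (scale-1)·z/height = 1 + (0.94-1)·1.75/4 = 0.973750
θ = twist·z/height = -46°·1.75/4 = -20.1250° = -0.351248 rad
cos θ = 0.938944, sin θ = -0.344069 (intermediates below are computed at full precision and shown rounded to 5 d.p.)
v1: (-3,1.5) → rotate → (-2.30073,2.44062) → ×s → (-2.24033,2.37656) → (-2.24,2.38)
v2: (-2.5,-3.5) → rotate → (-3.55160,-2.42613) → ×s → (-3.45837,-2.36245) → (-3.46,-2.36)
v3: (-1.5,-4) → rotate → (-2.78469,-3.23967) → ×s → (-2.71160,-3.15463) → (-2.71,-3.15)
v4: (4,5) → rotate → (5.47612,3.31844) → ×s → (5.33238,3.23133) → (5.33,3.23)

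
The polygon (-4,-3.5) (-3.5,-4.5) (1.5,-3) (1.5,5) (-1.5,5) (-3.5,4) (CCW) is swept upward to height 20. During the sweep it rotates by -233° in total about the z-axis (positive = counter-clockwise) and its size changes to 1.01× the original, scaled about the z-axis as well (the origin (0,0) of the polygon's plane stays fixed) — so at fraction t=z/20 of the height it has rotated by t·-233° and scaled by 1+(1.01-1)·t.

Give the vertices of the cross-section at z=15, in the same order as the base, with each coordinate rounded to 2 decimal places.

Cross-section at z=15: (3.69,3.88) (3.10,4.84) (-1.78,2.87) (-1.04,-5.15) (1.97,-4.88) (3.88,-3.69)

t = z/height = 15/20 = 0.75
s = 1 + (scale-1)·z/height = 1 + (1.01-1)·15/20 = 1.007500
θ = twist·z/height = -233°·15/20 = -174.7500° = -3.049963 rad
cos θ = -0.995805, sin θ = -0.091502 (intermediates below are computed at full precision and shown rounded to 5 d.p.)
v1: (-4,-3.5) → rotate → (3.66296,3.85132) → ×s → (3.69044,3.88021) → (3.69,3.88)
v2: (-3.5,-4.5) → rotate → (3.07356,4.80138) → ×s → (3.09661,4.83739) → (3.10,4.84)
v3: (1.5,-3) → rotate → (-1.76821,2.85016) → ×s → (-1.78147,2.87154) → (-1.78,2.87)
v4: (1.5,5) → rotate → (-1.03620,-5.11628) → ×s → (-1.04397,-5.15465) → (-1.04,-5.15)
v5: (-1.5,5) → rotate → (1.95122,-4.84177) → ×s → (1.96585,-4.87809) → (1.97,-4.88)
v6: (-3.5,4) → rotate → (3.85132,-3.66296) → ×s → (3.88021,-3.69044) → (3.88,-3.69)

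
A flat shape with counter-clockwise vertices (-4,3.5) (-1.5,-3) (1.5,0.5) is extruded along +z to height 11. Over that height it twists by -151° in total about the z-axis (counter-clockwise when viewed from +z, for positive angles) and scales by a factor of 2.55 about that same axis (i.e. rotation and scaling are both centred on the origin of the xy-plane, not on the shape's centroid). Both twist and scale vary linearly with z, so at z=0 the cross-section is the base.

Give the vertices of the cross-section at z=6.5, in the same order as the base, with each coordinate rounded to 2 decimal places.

Cross-section at z=6.5: (6.60,7.75) (-5.79,2.80) (1.00,-2.86)

t = z/height = 6.5/11 = 0.590909
s = 1 + (scale-1)·z/height = 1 + (2.55-1)·6.5/11 = 1.915909
θ = twist·z/height = -151°·6.5/11 = -89.2273° = -1.557310 rad
cos θ = 0.013486, sin θ = -0.999909 (intermediates below are computed at full precision and shown rounded to 5 d.p.)
v1: (-4,3.5) → rotate → (3.44574,4.04684) → ×s → (6.60172,7.75337) → (6.60,7.75)
v2: (-1.5,-3) → rotate → (-3.01996,1.45940) → ×s → (-5.78596,2.79609) → (-5.79,2.80)
v3: (1.5,0.5) → rotate → (0.52018,-1.49312) → ×s → (0.99663,-2.86068) → (1.00,-2.86)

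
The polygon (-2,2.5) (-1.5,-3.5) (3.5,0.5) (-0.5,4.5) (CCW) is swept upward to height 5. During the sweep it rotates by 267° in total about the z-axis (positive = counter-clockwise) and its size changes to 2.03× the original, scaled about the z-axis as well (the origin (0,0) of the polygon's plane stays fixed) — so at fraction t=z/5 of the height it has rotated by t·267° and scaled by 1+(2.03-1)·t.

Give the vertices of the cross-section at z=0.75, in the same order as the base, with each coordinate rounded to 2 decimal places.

Cross-section at z=0.75: (-3.62,0.72) (1.27,-4.21) (2.72,3.04) (-3.78,3.61)

t = z/height = 0.75/5 = 0.15
s = 1 + (scale-1)·z/height = 1 + (2.03-1)·0.75/5 = 1.154500
θ = twist·z/height = 267°·0.75/5 = 40.0500° = 0.699004 rad
cos θ = 0.765483, sin θ = 0.643456 (intermediates below are computed at full precision and shown rounded to 5 d.p.)
v1: (-2,2.5) → rotate → (-3.13961,0.62680) → ×s → (-3.62468,0.72364) → (-3.62,0.72)
v2: (-1.5,-3.5) → rotate → (1.10387,-3.64438) → ×s → (1.27442,-4.20743) → (1.27,-4.21)
v3: (3.5,0.5) → rotate → (2.35746,2.63484) → ×s → (2.72169,3.04192) → (2.72,3.04)
v4: (-0.5,4.5) → rotate → (-3.27829,3.12295) → ×s → (-3.78479,3.60544) → (-3.78,3.61)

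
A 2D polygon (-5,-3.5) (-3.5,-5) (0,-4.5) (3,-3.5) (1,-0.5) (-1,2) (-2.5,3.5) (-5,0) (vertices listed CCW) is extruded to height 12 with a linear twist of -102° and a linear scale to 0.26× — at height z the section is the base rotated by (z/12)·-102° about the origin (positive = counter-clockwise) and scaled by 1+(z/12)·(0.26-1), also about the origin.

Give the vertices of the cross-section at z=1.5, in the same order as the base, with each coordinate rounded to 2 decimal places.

t = z/height = 1.5/12 = 0.125
s = 1 + (scale-1)·z/height = 1 + (0.26-1)·1.5/12 = 0.907500
θ = twist·z/height = -102°·1.5/12 = -12.7500° = -0.222529 rad
cos θ = 0.975342, sin θ = -0.220697 (intermediates below are computed at full precision and shown rounded to 5 d.p.)
v1: (-5,-3.5) → rotate → (-5.64915,-2.31021) → ×s → (-5.12661,-2.09652) → (-5.13,-2.10)
v2: (-3.5,-5) → rotate → (-4.51719,-4.10427) → ×s → (-4.09935,-3.72463) → (-4.10,-3.72)
v3: (0,-4.5) → rotate → (-0.99314,-4.38904) → ×s → (-0.90127,-3.98305) → (-0.90,-3.98)
v4: (3,-3.5) → rotate → (2.15359,-4.07579) → ×s → (1.95438,-3.69878) → (1.95,-3.70)
v5: (1,-0.5) → rotate → (0.86499,-0.70837) → ×s → (0.78498,-0.64284) → (0.78,-0.64)
v6: (-1,2) → rotate → (-0.53395,2.17138) → ×s → (-0.48456,1.97053) → (-0.48,1.97)
v7: (-2.5,3.5) → rotate → (-1.66591,3.96544) → ×s → (-1.51182,3.59864) → (-1.51,3.60)
v8: (-5,0) → rotate → (-4.87671,1.10349) → ×s → (-4.42562,1.00141) → (-4.43,1.00)

Cross-section at z=1.5: (-5.13,-2.10) (-4.10,-3.72) (-0.90,-3.98) (1.95,-3.70) (0.78,-0.64) (-0.48,1.97) (-1.51,3.60) (-4.43,1.00)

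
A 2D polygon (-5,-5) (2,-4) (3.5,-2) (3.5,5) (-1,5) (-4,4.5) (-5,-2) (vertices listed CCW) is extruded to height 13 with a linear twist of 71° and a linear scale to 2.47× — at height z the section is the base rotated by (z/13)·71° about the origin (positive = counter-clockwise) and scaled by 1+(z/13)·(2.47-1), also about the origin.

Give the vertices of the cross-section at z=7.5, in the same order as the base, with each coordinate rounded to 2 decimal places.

Cross-section at z=7.5: (-0.92,-13.04) (7.64,-3.16) (7.31,1.45) (-1.17,11.22) (-7.45,5.77) (-11.03,1.43) (-4.55,-8.85)

t = z/height = 7.5/13 = 0.576923
s = 1 + (scale-1)·z/height = 1 + (2.47-1)·7.5/13 = 1.848077
θ = twist·z/height = 71°·7.5/13 = 40.9615° = 0.714914 rad
cos θ = 0.755150, sin θ = 0.655552 (intermediates below are computed at full precision and shown rounded to 5 d.p.)
v1: (-5,-5) → rotate → (-0.49799,-7.05351) → ×s → (-0.92032,-13.03543) → (-0.92,-13.04)
v2: (2,-4) → rotate → (4.13251,-1.70949) → ×s → (7.63719,-3.15928) → (7.64,-3.16)
v3: (3.5,-2) → rotate → (3.95413,0.78413) → ×s → (7.30753,1.44914) → (7.31,1.45)
v4: (3.5,5) → rotate → (-0.63474,6.07018) → ×s → (-1.17304,11.21816) → (-1.17,11.22)
v5: (-1,5) → rotate → (-4.03291,3.12020) → ×s → (-7.45313,5.76636) → (-7.45,5.77)
v6: (-4,4.5) → rotate → (-5.97058,0.77597) → ×s → (-11.03410,1.43404) → (-11.03,1.43)
v7: (-5,-2) → rotate → (-2.46464,-4.78806) → ×s → (-4.55485,-8.84870) → (-4.55,-8.85)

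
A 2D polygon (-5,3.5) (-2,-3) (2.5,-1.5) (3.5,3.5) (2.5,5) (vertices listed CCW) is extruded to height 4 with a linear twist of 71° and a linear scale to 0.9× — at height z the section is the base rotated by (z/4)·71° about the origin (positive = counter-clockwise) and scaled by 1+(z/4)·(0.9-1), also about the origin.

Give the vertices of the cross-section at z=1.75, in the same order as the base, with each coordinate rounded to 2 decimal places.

Cross-section at z=1.75: (-5.82,0.40) (-0.16,-3.44) (2.79,0.00) (1.14,4.59) (-0.42,5.33)

t = z/height = 1.75/4 = 0.4375
s = 1 + (scale-1)·z/height = 1 + (0.9-1)·1.75/4 = 0.956250
θ = twist·z/height = 71°·1.75/4 = 31.0625° = 0.542143 rad
cos θ = 0.856605, sin θ = 0.515973 (intermediates below are computed at full precision and shown rounded to 5 d.p.)
v1: (-5,3.5) → rotate → (-6.08893,0.41825) → ×s → (-5.82254,0.39995) → (-5.82,0.40)
v2: (-2,-3) → rotate → (-0.16529,-3.60176) → ×s → (-0.15806,-3.44418) → (-0.16,-3.44)
v3: (2.5,-1.5) → rotate → (2.91547,0.00502) → ×s → (2.78792,0.00480) → (2.79,0.00)
v4: (3.5,3.5) → rotate → (1.19221,4.80402) → ×s → (1.14005,4.59385) → (1.14,4.59)
v5: (2.5,5) → rotate → (-0.43835,5.57296) → ×s → (-0.41917,5.32914) → (-0.42,5.33)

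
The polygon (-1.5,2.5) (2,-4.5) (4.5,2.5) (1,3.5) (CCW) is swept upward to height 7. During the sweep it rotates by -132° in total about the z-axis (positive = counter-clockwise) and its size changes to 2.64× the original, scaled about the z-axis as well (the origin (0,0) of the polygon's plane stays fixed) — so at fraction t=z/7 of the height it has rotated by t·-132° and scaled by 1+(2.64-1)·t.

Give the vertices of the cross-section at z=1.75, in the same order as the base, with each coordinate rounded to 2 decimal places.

Cross-section at z=1.75: (0.15,4.11) (-1.09,-6.86) (7.24,-0.50) (3.87,3.37)

t = z/height = 1.75/7 = 0.25
s = 1 + (scale-1)·z/height = 1 + (2.64-1)·1.75/7 = 1.410000
θ = twist·z/height = -132°·1.75/7 = -33.0000° = -0.575959 rad
cos θ = 0.838671, sin θ = -0.544639 (intermediates below are computed at full precision and shown rounded to 5 d.p.)
v1: (-1.5,2.5) → rotate → (0.10359,2.91363) → ×s → (0.14606,4.10823) → (0.15,4.11)
v2: (2,-4.5) → rotate → (-0.77353,-4.86330) → ×s → (-1.09068,-6.85725) → (-1.09,-6.86)
v3: (4.5,2.5) → rotate → (5.13562,-0.35420) → ×s → (7.24122,-0.49942) → (7.24,-0.50)
v4: (1,3.5) → rotate → (2.74491,2.39071) → ×s → (3.87032,3.37090) → (3.87,3.37)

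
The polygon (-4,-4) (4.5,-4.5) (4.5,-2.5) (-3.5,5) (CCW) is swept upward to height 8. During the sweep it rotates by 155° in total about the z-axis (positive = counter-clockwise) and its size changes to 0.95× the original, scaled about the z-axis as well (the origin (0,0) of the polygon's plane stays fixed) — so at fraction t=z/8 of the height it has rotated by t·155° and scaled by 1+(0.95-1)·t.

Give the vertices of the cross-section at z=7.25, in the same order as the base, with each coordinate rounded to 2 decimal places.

Cross-section at z=7.25: (5.38,0.51) (-0.58,6.05) (-1.79,4.58) (-0.46,-5.81)

t = z/height = 7.25/8 = 0.90625
s = 1 + (scale-1)·z/height = 1 + (0.95-1)·7.25/8 = 0.954688
θ = twist·z/height = 155°·7.25/8 = 140.4688° = 2.451642 rad
cos θ = -0.771278, sin θ = 0.636499 (intermediates below are computed at full precision and shown rounded to 5 d.p.)
v1: (-4,-4) → rotate → (5.63111,0.53911) → ×s → (5.37595,0.51469) → (5.38,0.51)
v2: (4.5,-4.5) → rotate → (-0.60650,6.33499) → ×s → (-0.57902,6.04794) → (-0.58,6.05)
v3: (4.5,-2.5) → rotate → (-1.87950,4.79244) → ×s → (-1.79434,4.57528) → (-1.79,4.58)
v4: (-3.5,5) → rotate → (-0.48302,-6.08413) → ×s → (-0.46114,-5.80845) → (-0.46,-5.81)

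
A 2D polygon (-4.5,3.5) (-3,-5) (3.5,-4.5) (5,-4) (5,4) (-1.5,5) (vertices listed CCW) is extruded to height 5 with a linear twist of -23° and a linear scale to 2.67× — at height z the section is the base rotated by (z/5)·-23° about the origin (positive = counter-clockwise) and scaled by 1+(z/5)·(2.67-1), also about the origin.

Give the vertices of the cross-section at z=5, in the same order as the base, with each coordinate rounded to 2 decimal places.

t = z/height = 5/5 = 1
s = 1 + (scale-1)·z/height = 1 + (2.67-1)·5/5 = 2.670000
θ = twist·z/height = -23°·5/5 = -23.0000° = -0.401426 rad
cos θ = 0.920505, sin θ = -0.390731 (intermediates below are computed at full precision and shown rounded to 5 d.p.)
v1: (-4.5,3.5) → rotate → (-2.77471,4.98006) → ×s → (-7.40848,13.29675) → (-7.41,13.30)
v2: (-3,-5) → rotate → (-4.71517,-3.43033) → ×s → (-12.58950,-9.15898) → (-12.59,-9.16)
v3: (3.5,-4.5) → rotate → (1.46348,-5.50983) → ×s → (3.90748,-14.71125) → (3.91,-14.71)
v4: (5,-4) → rotate → (3.03960,-5.63568) → ×s → (8.11573,-15.04725) → (8.12,-15.05)
v5: (5,4) → rotate → (6.16545,1.72836) → ×s → (16.46175,4.61473) → (16.46,4.61)
v6: (-1.5,5) → rotate → (0.57290,5.18862) → ×s → (1.52964,13.85362) → (1.53,13.85)

Cross-section at z=5: (-7.41,13.30) (-12.59,-9.16) (3.91,-14.71) (8.12,-15.05) (16.46,4.61) (1.53,13.85)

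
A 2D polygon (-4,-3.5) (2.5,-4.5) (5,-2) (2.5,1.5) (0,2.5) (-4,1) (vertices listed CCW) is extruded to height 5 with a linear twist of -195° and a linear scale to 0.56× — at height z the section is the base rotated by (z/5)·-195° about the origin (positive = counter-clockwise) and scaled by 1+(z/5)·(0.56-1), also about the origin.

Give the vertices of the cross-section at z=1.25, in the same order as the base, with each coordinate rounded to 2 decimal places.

t = z/height = 1.25/5 = 0.25
s = 1 + (scale-1)·z/height = 1 + (0.56-1)·1.25/5 = 0.890000
θ = twist·z/height = -195°·1.25/5 = -48.7500° = -0.850848 rad
cos θ = 0.659346, sin θ = -0.751840 (intermediates below are computed at full precision and shown rounded to 5 d.p.)
v1: (-4,-3.5) → rotate → (-5.26882,0.69965) → ×s → (-4.68925,0.62269) → (-4.69,0.62)
v2: (2.5,-4.5) → rotate → (-1.73491,-4.84666) → ×s → (-1.54407,-4.31352) → (-1.54,-4.31)
v3: (5,-2) → rotate → (1.79305,-5.07789) → ×s → (1.59581,-4.51932) → (1.60,-4.52)
v4: (2.5,1.5) → rotate → (2.77612,-0.89058) → ×s → (2.47075,-0.79262) → (2.47,-0.79)
v5: (0,2.5) → rotate → (1.87960,1.64836) → ×s → (1.67284,1.46704) → (1.67,1.47)
v6: (-4,1) → rotate → (-1.88554,3.66671) → ×s → (-1.67813,3.26337) → (-1.68,3.26)

Cross-section at z=1.25: (-4.69,0.62) (-1.54,-4.31) (1.60,-4.52) (2.47,-0.79) (1.67,1.47) (-1.68,3.26)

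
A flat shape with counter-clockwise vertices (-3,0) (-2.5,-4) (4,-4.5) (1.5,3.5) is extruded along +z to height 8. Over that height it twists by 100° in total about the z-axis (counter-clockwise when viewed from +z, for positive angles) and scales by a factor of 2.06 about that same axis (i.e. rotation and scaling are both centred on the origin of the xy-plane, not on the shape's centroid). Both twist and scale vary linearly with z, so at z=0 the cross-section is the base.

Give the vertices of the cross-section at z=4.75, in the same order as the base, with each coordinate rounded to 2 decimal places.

t = z/height = 4.75/8 = 0.59375
s = 1 + (scale-1)·z/height = 1 + (2.06-1)·4.75/8 = 1.629375
θ = twist·z/height = 100°·4.75/8 = 59.3750° = 1.036289 rad
cos θ = 0.509417, sin θ = 0.860520 (intermediates below are computed at full precision and shown rounded to 5 d.p.)
v1: (-3,0) → rotate → (-1.52825,-2.58156) → ×s → (-2.49009,-4.20633) → (-2.49,-4.21)
v2: (-2.5,-4) → rotate → (2.16854,-4.18897) → ×s → (3.53336,-6.82540) → (3.53,-6.83)
v3: (4,-4.5) → rotate → (5.91001,1.14970) → ×s → (9.62962,1.87330) → (9.63,1.87)
v4: (1.5,3.5) → rotate → (-2.24769,3.07374) → ×s → (-3.66234,5.00827) → (-3.66,5.01)

Cross-section at z=4.75: (-2.49,-4.21) (3.53,-6.83) (9.63,1.87) (-3.66,5.01)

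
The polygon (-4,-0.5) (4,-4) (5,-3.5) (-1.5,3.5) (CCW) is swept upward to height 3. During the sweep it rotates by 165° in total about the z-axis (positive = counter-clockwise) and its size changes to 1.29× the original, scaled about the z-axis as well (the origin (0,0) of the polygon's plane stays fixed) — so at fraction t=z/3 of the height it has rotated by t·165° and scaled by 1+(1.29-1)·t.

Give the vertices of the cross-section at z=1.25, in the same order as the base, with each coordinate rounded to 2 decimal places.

Cross-section at z=1.25: (-1.10,-4.38) (5.80,2.55) (5.69,3.80) (-4.27,-0.15)

t = z/height = 1.25/3 = 0.416667
s = 1 + (scale-1)·z/height = 1 + (1.29-1)·1.25/3 = 1.120833
θ = twist·z/height = 165°·1.25/3 = 68.7500° = 1.199914 rad
cos θ = 0.362438, sin θ = 0.932008 (intermediates below are computed at full precision and shown rounded to 5 d.p.)
v1: (-4,-0.5) → rotate → (-0.98375,-3.90925) → ×s → (-1.10262,-4.38162) → (-1.10,-4.38)
v2: (4,-4) → rotate → (5.17778,2.27828) → ×s → (5.80343,2.55357) → (5.80,2.55)
v3: (5,-3.5) → rotate → (5.07422,3.39151) → ×s → (5.68735,3.80131) → (5.69,3.80)
v4: (-1.5,3.5) → rotate → (-3.80568,-0.12948) → ×s → (-4.26554,-0.14512) → (-4.27,-0.15)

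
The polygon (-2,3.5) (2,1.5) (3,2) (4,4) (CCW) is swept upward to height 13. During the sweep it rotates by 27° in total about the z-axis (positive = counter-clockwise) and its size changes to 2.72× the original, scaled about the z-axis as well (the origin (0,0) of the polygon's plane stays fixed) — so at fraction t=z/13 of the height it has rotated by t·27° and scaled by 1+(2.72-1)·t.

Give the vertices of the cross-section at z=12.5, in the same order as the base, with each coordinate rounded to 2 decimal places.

t = z/height = 12.5/13 = 0.961538
s = 1 + (scale-1)·z/height = 1 + (2.72-1)·12.5/13 = 2.653846
θ = twist·z/height = 27°·12.5/13 = 25.9615° = 0.453114 rad
cos θ = 0.899088, sin θ = 0.437768 (intermediates below are computed at full precision and shown rounded to 5 d.p.)
v1: (-2,3.5) → rotate → (-3.33036,2.27127) → ×s → (-8.83827,6.02761) → (-8.84,6.03)
v2: (2,1.5) → rotate → (1.14152,2.22417) → ×s → (3.02943,5.90260) → (3.03,5.90)
v3: (3,2) → rotate → (1.82173,3.11148) → ×s → (4.83459,8.25739) → (4.83,8.26)
v4: (4,4) → rotate → (1.84528,5.34742) → ×s → (4.89709,14.19124) → (4.90,14.19)

Cross-section at z=12.5: (-8.84,6.03) (3.03,5.90) (4.83,8.26) (4.90,14.19)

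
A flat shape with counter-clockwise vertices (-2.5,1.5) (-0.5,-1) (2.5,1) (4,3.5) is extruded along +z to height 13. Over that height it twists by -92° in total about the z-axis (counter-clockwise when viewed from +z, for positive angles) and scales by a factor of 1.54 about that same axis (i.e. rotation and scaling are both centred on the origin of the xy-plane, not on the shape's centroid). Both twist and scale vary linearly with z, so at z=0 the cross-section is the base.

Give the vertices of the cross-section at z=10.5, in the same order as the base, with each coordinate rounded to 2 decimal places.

t = z/height = 10.5/13 = 0.807692
s = 1 + (scale-1)·z/height = 1 + (1.54-1)·10.5/13 = 1.436154
θ = twist·z/height = -92°·10.5/13 = -74.3077° = -1.296914 rad
cos θ = 0.270471, sin θ = -0.962728 (intermediates below are computed at full precision and shown rounded to 5 d.p.)
v1: (-2.5,1.5) → rotate → (0.76791,2.81253) → ×s → (1.10284,4.03922) → (1.10,4.04)
v2: (-0.5,-1) → rotate → (-1.09796,0.21089) → ×s → (-1.57684,0.30287) → (-1.58,0.30)
v3: (2.5,1) → rotate → (1.63891,-2.13635) → ×s → (2.35372,-3.06813) → (2.35,-3.07)
v4: (4,3.5) → rotate → (4.45143,-2.90426) → ×s → (6.39294,-4.17097) → (6.39,-4.17)

Cross-section at z=10.5: (1.10,4.04) (-1.58,0.30) (2.35,-3.07) (6.39,-4.17)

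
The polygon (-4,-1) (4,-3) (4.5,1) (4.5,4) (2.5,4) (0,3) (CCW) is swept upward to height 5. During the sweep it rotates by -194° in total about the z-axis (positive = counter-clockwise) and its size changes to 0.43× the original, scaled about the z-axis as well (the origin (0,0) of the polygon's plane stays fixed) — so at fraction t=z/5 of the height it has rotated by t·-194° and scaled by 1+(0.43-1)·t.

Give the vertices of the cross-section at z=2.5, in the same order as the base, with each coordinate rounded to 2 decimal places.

Cross-section at z=2.5: (-0.36,2.93) (-2.48,-2.58) (0.32,-3.28) (2.45,-3.54) (2.62,-2.12) (2.13,-0.26)

t = z/height = 2.5/5 = 0.5
s = 1 + (scale-1)·z/height = 1 + (0.43-1)·2.5/5 = 0.715000
θ = twist·z/height = -194°·2.5/5 = -97.0000° = -1.692969 rad
cos θ = -0.121869, sin θ = -0.992546 (intermediates below are computed at full precision and shown rounded to 5 d.p.)
v1: (-4,-1) → rotate → (-0.50507,4.09205) → ×s → (-0.36112,2.92582) → (-0.36,2.93)
v2: (4,-3) → rotate → (-3.46512,-3.60458) → ×s → (-2.47756,-2.57727) → (-2.48,-2.58)
v3: (4.5,1) → rotate → (0.44413,-4.58833) → ×s → (0.31756,-3.28065) → (0.32,-3.28)
v4: (4.5,4) → rotate → (3.42177,-4.95394) → ×s → (2.44657,-3.54206) → (2.45,-3.54)
v5: (2.5,4) → rotate → (3.66551,-2.96884) → ×s → (2.62084,-2.12272) → (2.62,-2.12)
v6: (0,3) → rotate → (2.97764,-0.36561) → ×s → (2.12901,-0.26141) → (2.13,-0.26)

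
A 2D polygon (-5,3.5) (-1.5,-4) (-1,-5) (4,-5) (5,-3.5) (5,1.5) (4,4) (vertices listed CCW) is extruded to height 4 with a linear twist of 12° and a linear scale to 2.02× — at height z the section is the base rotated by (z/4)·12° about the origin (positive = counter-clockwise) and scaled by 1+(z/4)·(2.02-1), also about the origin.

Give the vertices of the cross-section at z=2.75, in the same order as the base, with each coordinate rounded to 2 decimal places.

t = z/height = 2.75/4 = 0.6875
s = 1 + (scale-1)·z/height = 1 + (2.02-1)·2.75/4 = 1.701250
θ = twist·z/height = 12°·2.75/4 = 8.2500° = 0.143990 rad
cos θ = 0.989651, sin θ = 0.143493 (intermediates below are computed at full precision and shown rounded to 5 d.p.)
v1: (-5,3.5) → rotate → (-5.45048,2.74632) → ×s → (-9.27263,4.67217) → (-9.27,4.67)
v2: (-1.5,-4) → rotate → (-0.91051,-4.17384) → ×s → (-1.54900,-7.10075) → (-1.55,-7.10)
v3: (-1,-5) → rotate → (-0.27219,-5.09175) → ×s → (-0.46306,-8.66234) → (-0.46,-8.66)
v4: (4,-5) → rotate → (4.67607,-4.37429) → ×s → (7.95516,-7.44175) → (7.96,-7.44)
v5: (5,-3.5) → rotate → (5.45048,-2.74632) → ×s → (9.27263,-4.67217) → (9.27,-4.67)
v6: (5,1.5) → rotate → (4.73302,2.20194) → ×s → (8.05205,3.74605) → (8.05,3.75)
v7: (4,4) → rotate → (3.38464,4.53258) → ×s → (5.75811,7.71104) → (5.76,7.71)

Cross-section at z=2.75: (-9.27,4.67) (-1.55,-7.10) (-0.46,-8.66) (7.96,-7.44) (9.27,-4.67) (8.05,3.75) (5.76,7.71)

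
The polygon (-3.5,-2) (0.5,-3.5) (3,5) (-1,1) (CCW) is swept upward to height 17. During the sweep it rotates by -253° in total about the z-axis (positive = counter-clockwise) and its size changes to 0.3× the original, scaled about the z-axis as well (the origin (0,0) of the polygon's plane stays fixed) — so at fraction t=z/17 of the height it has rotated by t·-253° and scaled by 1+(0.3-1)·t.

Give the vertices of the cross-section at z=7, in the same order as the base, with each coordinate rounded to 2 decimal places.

Cross-section at z=7: (-0.77,2.76) (-2.50,0.27) (2.93,-2.94) (0.86,0.52)

t = z/height = 7/17 = 0.411765
s = 1 + (scale-1)·z/height = 1 + (0.3-1)·7/17 = 0.711765
θ = twist·z/height = -253°·7/17 = -104.1765° = -1.818222 rad
cos θ = -0.244909, sin θ = -0.969546 (intermediates below are computed at full precision and shown rounded to 5 d.p.)
v1: (-3.5,-2) → rotate → (-1.08191,3.88323) → ×s → (-0.77007,2.76395) → (-0.77,2.76)
v2: (0.5,-3.5) → rotate → (-3.51587,0.37241) → ×s → (-2.50247,0.26507) → (-2.50,0.27)
v3: (3,5) → rotate → (4.11300,-4.13318) → ×s → (2.92749,-2.94185) → (2.93,-2.94)
v4: (-1,1) → rotate → (1.21446,0.72464) → ×s → (0.86441,0.51577) → (0.86,0.52)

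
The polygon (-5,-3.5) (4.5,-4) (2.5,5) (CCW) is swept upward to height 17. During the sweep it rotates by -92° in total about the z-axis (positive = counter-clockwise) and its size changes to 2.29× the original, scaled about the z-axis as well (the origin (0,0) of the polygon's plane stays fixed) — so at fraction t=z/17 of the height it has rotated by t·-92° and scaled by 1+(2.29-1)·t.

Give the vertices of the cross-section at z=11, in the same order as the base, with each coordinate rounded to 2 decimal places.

t = z/height = 11/17 = 0.647059
s = 1 + (scale-1)·z/height = 1 + (2.29-1)·11/17 = 1.834706
θ = twist·z/height = -92°·11/17 = -59.5294° = -1.038984 rad
cos θ = 0.507096, sin θ = -0.861890 (intermediates below are computed at full precision and shown rounded to 5 d.p.)
v1: (-5,-3.5) → rotate → (-5.55209,2.53461) → ×s → (-10.18646,4.65027) → (-10.19,4.65)
v2: (4.5,-4) → rotate → (-1.16563,-5.90689) → ×s → (-2.13858,-10.83740) → (-2.14,-10.84)
v3: (2.5,5) → rotate → (5.57719,0.38076) → ×s → (10.23250,0.69858) → (10.23,0.70)

Cross-section at z=11: (-10.19,4.65) (-2.14,-10.84) (10.23,0.70)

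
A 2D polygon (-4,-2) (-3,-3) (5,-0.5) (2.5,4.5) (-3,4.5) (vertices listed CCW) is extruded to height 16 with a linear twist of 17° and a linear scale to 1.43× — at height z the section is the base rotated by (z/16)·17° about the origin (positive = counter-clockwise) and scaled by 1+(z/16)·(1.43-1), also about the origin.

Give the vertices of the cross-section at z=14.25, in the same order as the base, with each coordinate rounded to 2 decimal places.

t = z/height = 14.25/16 = 0.890625
s = 1 + (scale-1)·z/height = 1 + (1.43-1)·14.25/16 = 1.382969
θ = twist·z/height = 17°·14.25/16 = 15.1406° = 0.264254 rad
cos θ = 0.965288, sin θ = 0.261189 (intermediates below are computed at full precision and shown rounded to 5 d.p.)
v1: (-4,-2) → rotate → (-3.33877,-2.97533) → ×s → (-4.61742,-4.11479) → (-4.62,-4.11)
v2: (-3,-3) → rotate → (-2.11230,-3.67943) → ×s → (-2.92124,-5.08854) → (-2.92,-5.09)
v3: (5,-0.5) → rotate → (4.95703,0.82330) → ×s → (6.85542,1.13860) → (6.86,1.14)
v4: (2.5,4.5) → rotate → (1.23787,4.99677) → ×s → (1.71193,6.91037) → (1.71,6.91)
v5: (-3,4.5) → rotate → (-4.07121,3.56023) → ×s → (-5.63036,4.92368) → (-5.63,4.92)

Cross-section at z=14.25: (-4.62,-4.11) (-2.92,-5.09) (6.86,1.14) (1.71,6.91) (-5.63,4.92)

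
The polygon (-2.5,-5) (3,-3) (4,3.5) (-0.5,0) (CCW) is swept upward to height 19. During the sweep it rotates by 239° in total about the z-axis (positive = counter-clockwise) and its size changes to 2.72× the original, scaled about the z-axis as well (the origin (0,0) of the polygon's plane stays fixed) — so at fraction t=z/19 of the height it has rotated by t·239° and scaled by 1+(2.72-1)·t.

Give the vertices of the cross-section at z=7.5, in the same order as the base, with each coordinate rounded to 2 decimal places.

t = z/height = 7.5/19 = 0.394737
s = 1 + (scale-1)·z/height = 1 + (2.72-1)·7.5/19 = 1.678947
θ = twist·z/height = 239°·7.5/19 = 94.3421° = 1.646580 rad
cos θ = -0.075712, sin θ = 0.997130 (intermediates below are computed at full precision and shown rounded to 5 d.p.)
v1: (-2.5,-5) → rotate → (5.17493,-2.11427) → ×s → (8.68843,-3.54974) → (8.69,-3.55)
v2: (3,-3) → rotate → (2.76425,3.21852) → ×s → (4.64104,5.40373) → (4.64,5.40)
v3: (4,3.5) → rotate → (-3.79280,3.72353) → ×s → (-6.36791,6.25161) → (-6.37,6.25)
v4: (-0.5,0) → rotate → (0.03786,-0.49856) → ×s → (0.06356,-0.83706) → (0.06,-0.84)

Cross-section at z=7.5: (8.69,-3.55) (4.64,5.40) (-6.37,6.25) (0.06,-0.84)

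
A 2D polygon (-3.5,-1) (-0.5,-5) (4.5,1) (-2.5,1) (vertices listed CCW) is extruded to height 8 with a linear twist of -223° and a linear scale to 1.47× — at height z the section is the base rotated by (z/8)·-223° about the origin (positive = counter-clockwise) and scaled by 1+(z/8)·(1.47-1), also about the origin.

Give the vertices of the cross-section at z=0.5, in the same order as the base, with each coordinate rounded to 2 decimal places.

t = z/height = 0.5/8 = 0.0625
s = 1 + (scale-1)·z/height = 1 + (1.47-1)·0.5/8 = 1.029375
θ = twist·z/height = -223°·0.5/8 = -13.9375° = -0.243255 rad
cos θ = 0.970559, sin θ = -0.240863 (intermediates below are computed at full precision and shown rounded to 5 d.p.)
v1: (-3.5,-1) → rotate → (-3.63782,-0.12754) → ×s → (-3.74468,-0.13128) → (-3.74,-0.13)
v2: (-0.5,-5) → rotate → (-1.68960,-4.73236) → ×s → (-1.73923,-4.87138) → (-1.74,-4.87)
v3: (4.5,1) → rotate → (4.60838,-0.11333) → ×s → (4.74375,-0.11665) → (4.74,-0.12)
v4: (-2.5,1) → rotate → (-2.18553,1.57272) → ×s → (-2.24973,1.61892) → (-2.25,1.62)

Cross-section at z=0.5: (-3.74,-0.13) (-1.74,-4.87) (4.74,-0.12) (-2.25,1.62)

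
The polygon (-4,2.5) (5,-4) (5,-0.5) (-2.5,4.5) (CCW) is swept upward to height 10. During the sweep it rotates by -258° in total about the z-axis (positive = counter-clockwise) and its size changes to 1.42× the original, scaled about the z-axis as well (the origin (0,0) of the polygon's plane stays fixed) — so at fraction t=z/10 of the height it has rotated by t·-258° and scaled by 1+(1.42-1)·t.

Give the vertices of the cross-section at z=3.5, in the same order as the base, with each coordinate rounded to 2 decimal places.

Cross-section at z=3.5: (2.89,4.57) (-4.62,-5.71) (-0.60,-5.73) (5.18,2.84)

t = z/height = 3.5/10 = 0.35
s = 1 + (scale-1)·z/height = 1 + (1.42-1)·3.5/10 = 1.147000
θ = twist·z/height = -258°·3.5/10 = -90.3000° = -1.576032 rad
cos θ = -0.005236, sin θ = -0.999986 (intermediates below are computed at full precision and shown rounded to 5 d.p.)
v1: (-4,2.5) → rotate → (2.52091,3.98686) → ×s → (2.89148,4.57292) → (2.89,4.57)
v2: (5,-4) → rotate → (-4.02612,-4.97899) → ×s → (-4.61797,-5.71090) → (-4.62,-5.71)
v3: (5,-0.5) → rotate → (-0.52617,-4.99731) → ×s → (-0.60352,-5.73192) → (-0.60,-5.73)
v4: (-2.5,4.5) → rotate → (4.51303,2.47640) → ×s → (5.17644,2.84044) → (5.18,2.84)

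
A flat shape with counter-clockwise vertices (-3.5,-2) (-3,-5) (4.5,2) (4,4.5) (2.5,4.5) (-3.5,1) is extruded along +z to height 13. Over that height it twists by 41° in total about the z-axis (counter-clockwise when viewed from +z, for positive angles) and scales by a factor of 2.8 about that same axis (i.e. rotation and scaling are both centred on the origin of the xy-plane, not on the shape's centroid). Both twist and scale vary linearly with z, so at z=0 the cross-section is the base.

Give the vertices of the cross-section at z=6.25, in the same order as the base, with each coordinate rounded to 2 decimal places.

t = z/height = 6.25/13 = 0.480769
s = 1 + (scale-1)·z/height = 1 + (2.8-1)·6.25/13 = 1.865385
θ = twist·z/height = 41°·6.25/13 = 19.7115° = 0.344031 rad
cos θ = 0.941403, sin θ = 0.337285 (intermediates below are computed at full precision and shown rounded to 5 d.p.)
v1: (-3.5,-2) → rotate → (-2.62034,-3.06330) → ×s → (-4.88794,-5.71424) → (-4.89,-5.71)
v2: (-3,-5) → rotate → (-1.13778,-5.71887) → ×s → (-2.12240,-10.66789) → (-2.12,-10.67)
v3: (4.5,2) → rotate → (3.56174,3.40059) → ×s → (6.64402,6.34340) → (6.64,6.34)
v4: (4,4.5) → rotate → (2.24783,5.58545) → ×s → (4.19307,10.41901) → (4.19,10.42)
v5: (2.5,4.5) → rotate → (0.83572,5.07952) → ×s → (1.55895,9.47527) → (1.56,9.48)
v6: (-3.5,1) → rotate → (-3.63219,-0.23909) → ×s → (-6.77544,-0.44600) → (-6.78,-0.45)

Cross-section at z=6.25: (-4.89,-5.71) (-2.12,-10.67) (6.64,6.34) (4.19,10.42) (1.56,9.48) (-6.78,-0.45)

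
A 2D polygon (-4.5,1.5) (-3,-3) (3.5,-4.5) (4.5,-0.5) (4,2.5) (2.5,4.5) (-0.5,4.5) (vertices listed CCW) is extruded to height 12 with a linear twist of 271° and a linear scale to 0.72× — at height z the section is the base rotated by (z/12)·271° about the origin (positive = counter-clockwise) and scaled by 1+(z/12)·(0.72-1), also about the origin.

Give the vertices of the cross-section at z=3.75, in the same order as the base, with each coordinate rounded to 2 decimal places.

Cross-section at z=3.75: (-1.74,-3.96) (2.47,-2.98) (4.38,2.80) (0.83,4.05) (-1.93,3.85) (-3.88,2.65) (-4.13,-0.07)

t = z/height = 3.75/12 = 0.3125
s = 1 + (scale-1)·z/height = 1 + (0.72-1)·3.75/12 = 0.912500
θ = twist·z/height = 271°·3.75/12 = 84.6875° = 1.478076 rad
cos θ = 0.092588, sin θ = 0.995705 (intermediates below are computed at full precision and shown rounded to 5 d.p.)
v1: (-4.5,1.5) → rotate → (-1.91020,-4.34179) → ×s → (-1.74306,-3.96188) → (-1.74,-3.96)
v2: (-3,-3) → rotate → (2.70935,-3.26488) → ×s → (2.47228,-2.97920) → (2.47,-2.98)
v3: (3.5,-4.5) → rotate → (4.80473,3.06832) → ×s → (4.38431,2.79984) → (4.38,2.80)
v4: (4.5,-0.5) → rotate → (0.91450,4.43438) → ×s → (0.83448,4.04637) → (0.83,4.05)
v5: (4,2.5) → rotate → (-2.11891,4.21429) → ×s → (-1.93351,3.84554) → (-1.93,3.85)
v6: (2.5,4.5) → rotate → (-4.24920,2.90591) → ×s → (-3.87740,2.65164) → (-3.88,2.65)
v7: (-0.5,4.5) → rotate → (-4.52696,-0.08121) → ×s → (-4.13085,-0.07410) → (-4.13,-0.07)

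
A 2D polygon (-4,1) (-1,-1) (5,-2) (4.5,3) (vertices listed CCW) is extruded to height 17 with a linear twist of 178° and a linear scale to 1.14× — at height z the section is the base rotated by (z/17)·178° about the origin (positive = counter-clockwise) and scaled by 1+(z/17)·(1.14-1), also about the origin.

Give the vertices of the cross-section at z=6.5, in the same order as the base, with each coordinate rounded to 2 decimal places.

Cross-section at z=6.5: (-2.55,-3.52) (0.58,-1.37) (3.92,4.10) (-1.16,5.58)

t = z/height = 6.5/17 = 0.382353
s = 1 + (scale-1)·z/height = 1 + (1.14-1)·6.5/17 = 1.053529
θ = twist·z/height = 178°·6.5/17 = 68.0588° = 1.187851 rad
cos θ = 0.373654, sin θ = 0.927568 (intermediates below are computed at full precision and shown rounded to 5 d.p.)
v1: (-4,1) → rotate → (-2.42219,-3.33662) → ×s → (-2.55184,-3.51522) → (-2.55,-3.52)
v2: (-1,-1) → rotate → (0.55391,-1.30122) → ×s → (0.58356,-1.37088) → (0.58,-1.37)
v3: (5,-2) → rotate → (3.72341,3.89053) → ×s → (3.92272,4.09879) → (3.92,4.10)
v4: (4.5,3) → rotate → (-1.10126,5.29502) → ×s → (-1.16021,5.57846) → (-1.16,5.58)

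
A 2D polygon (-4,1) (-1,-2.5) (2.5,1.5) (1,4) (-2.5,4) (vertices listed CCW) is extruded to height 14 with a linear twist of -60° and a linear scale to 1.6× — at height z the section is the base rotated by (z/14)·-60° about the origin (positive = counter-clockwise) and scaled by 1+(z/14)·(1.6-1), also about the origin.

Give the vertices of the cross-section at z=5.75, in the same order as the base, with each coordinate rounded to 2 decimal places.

t = z/height = 5.75/14 = 0.410714
s = 1 + (scale-1)·z/height = 1 + (1.6-1)·5.75/14 = 1.246429
θ = twist·z/height = -60°·5.75/14 = -24.6429° = -0.430099 rad
cos θ = 0.908924, sin θ = -0.416961 (intermediates below are computed at full precision and shown rounded to 5 d.p.)
v1: (-4,1) → rotate → (-3.21874,2.57677) → ×s → (-4.01193,3.21176) → (-4.01,3.21)
v2: (-1,-2.5) → rotate → (-1.95133,-1.85535) → ×s → (-2.43219,-2.31256) → (-2.43,-2.31)
v3: (2.5,1.5) → rotate → (2.89775,0.32098) → ×s → (3.61184,0.40008) → (3.61,0.40)
v4: (1,4) → rotate → (2.57677,3.21874) → ×s → (3.21176,4.01193) → (3.21,4.01)
v5: (-2.5,4) → rotate → (-0.60447,4.67810) → ×s → (-0.75343,5.83092) → (-0.75,5.83)

Cross-section at z=5.75: (-4.01,3.21) (-2.43,-2.31) (3.61,0.40) (3.21,4.01) (-0.75,5.83)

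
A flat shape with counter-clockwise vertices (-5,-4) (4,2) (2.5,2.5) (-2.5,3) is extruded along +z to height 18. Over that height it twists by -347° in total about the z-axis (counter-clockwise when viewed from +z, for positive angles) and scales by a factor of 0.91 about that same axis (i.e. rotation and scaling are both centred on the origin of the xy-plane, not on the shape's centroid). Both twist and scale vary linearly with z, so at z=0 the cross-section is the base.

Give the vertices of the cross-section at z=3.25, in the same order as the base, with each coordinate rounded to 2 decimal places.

t = z/height = 3.25/18 = 0.180556
s = 1 + (scale-1)·z/height = 1 + (0.91-1)·3.25/18 = 0.983750
θ = twist·z/height = -347°·3.25/18 = -62.6528° = -1.093497 rad
cos θ = 0.459382, sin θ = -0.888239 (intermediates below are computed at full precision and shown rounded to 5 d.p.)
v1: (-5,-4) → rotate → (-5.84986,2.60367) → ×s → (-5.75480,2.56136) → (-5.75,2.56)
v2: (4,2) → rotate → (3.61400,-2.63419) → ×s → (3.55528,-2.59139) → (3.56,-2.59)
v3: (2.5,2.5) → rotate → (3.36905,-1.07214) → ×s → (3.31430,-1.05472) → (3.31,-1.05)
v4: (-2.5,3) → rotate → (1.51626,3.59874) → ×s → (1.49162,3.54026) → (1.49,3.54)

Cross-section at z=3.25: (-5.75,2.56) (3.56,-2.59) (3.31,-1.05) (1.49,3.54)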